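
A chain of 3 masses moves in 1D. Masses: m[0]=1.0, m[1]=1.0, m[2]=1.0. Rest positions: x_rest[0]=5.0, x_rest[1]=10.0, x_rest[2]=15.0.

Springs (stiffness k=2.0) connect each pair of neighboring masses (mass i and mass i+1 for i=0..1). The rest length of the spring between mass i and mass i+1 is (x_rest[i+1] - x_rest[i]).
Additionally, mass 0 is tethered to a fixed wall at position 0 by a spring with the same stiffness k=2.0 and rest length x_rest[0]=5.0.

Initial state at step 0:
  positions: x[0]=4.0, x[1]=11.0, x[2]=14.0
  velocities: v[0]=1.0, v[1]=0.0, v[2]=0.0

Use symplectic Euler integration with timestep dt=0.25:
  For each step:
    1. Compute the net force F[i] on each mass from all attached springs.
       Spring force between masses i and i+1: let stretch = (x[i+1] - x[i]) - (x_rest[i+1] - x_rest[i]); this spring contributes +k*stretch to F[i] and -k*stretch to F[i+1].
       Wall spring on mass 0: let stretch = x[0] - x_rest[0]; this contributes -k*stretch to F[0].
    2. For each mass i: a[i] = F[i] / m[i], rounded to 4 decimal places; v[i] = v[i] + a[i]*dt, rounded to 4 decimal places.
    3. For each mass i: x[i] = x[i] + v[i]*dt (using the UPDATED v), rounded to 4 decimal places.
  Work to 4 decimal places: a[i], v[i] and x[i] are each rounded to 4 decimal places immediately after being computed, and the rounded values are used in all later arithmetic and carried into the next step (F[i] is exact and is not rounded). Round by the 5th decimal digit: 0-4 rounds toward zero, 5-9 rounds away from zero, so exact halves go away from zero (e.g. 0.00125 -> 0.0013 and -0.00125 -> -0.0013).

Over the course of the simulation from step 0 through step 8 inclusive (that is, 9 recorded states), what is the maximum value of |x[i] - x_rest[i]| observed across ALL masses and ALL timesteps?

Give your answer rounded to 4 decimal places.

Answer: 1.3165

Derivation:
Step 0: x=[4.0000 11.0000 14.0000] v=[1.0000 0.0000 0.0000]
Step 1: x=[4.6250 10.5000 14.2500] v=[2.5000 -2.0000 1.0000]
Step 2: x=[5.4063 9.7344 14.6563] v=[3.1250 -3.0625 1.6250]
Step 3: x=[6.0528 9.0430 15.0723] v=[2.5859 -2.7656 1.6641]
Step 4: x=[6.3165 8.7315 15.3597] v=[1.0546 -1.2461 1.1495]
Step 5: x=[6.0925 8.9466 15.4436] v=[-0.8962 0.8605 0.3354]
Step 6: x=[5.4637 9.6171 15.3403] v=[-2.5154 2.6820 -0.4131]
Step 7: x=[4.6711 10.4838 15.1466] v=[-3.1706 3.4669 -0.7747]
Step 8: x=[4.0212 11.2068 14.9951] v=[-2.5998 2.8920 -0.6061]
Max displacement = 1.3165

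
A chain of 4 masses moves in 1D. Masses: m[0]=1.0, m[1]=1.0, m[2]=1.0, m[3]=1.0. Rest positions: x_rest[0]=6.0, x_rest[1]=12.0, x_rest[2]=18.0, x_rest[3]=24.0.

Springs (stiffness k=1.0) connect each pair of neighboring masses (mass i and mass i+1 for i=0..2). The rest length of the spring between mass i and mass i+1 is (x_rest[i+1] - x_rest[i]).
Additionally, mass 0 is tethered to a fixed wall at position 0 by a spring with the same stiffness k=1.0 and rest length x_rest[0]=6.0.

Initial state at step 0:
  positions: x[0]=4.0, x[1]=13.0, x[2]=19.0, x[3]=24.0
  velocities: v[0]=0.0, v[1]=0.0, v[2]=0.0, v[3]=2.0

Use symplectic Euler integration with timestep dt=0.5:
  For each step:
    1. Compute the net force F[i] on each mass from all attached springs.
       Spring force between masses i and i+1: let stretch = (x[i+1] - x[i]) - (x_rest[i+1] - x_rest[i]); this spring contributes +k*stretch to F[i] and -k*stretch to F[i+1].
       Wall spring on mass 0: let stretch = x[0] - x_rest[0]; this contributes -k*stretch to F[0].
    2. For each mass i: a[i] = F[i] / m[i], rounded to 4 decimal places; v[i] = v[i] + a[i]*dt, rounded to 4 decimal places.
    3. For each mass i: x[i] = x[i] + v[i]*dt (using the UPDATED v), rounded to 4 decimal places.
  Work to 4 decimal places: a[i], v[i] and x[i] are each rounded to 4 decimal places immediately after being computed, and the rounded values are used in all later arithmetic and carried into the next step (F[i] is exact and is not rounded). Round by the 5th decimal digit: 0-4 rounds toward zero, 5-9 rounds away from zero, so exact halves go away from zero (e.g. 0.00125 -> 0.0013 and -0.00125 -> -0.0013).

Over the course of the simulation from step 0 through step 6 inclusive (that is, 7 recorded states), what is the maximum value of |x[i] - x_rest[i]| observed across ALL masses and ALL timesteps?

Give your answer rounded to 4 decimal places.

Answer: 3.0391

Derivation:
Step 0: x=[4.0000 13.0000 19.0000 24.0000] v=[0.0000 0.0000 0.0000 2.0000]
Step 1: x=[5.2500 12.2500 18.7500 25.2500] v=[2.5000 -1.5000 -0.5000 2.5000]
Step 2: x=[6.9375 11.3750 18.5000 26.3750] v=[3.3750 -1.7500 -0.5000 2.2500]
Step 3: x=[8.0000 11.1719 18.4375 27.0313] v=[2.1250 -0.4063 -0.1250 1.3125]
Step 4: x=[7.8555 11.9922 18.7071 27.0391] v=[-0.2891 1.6406 0.5391 0.0156]
Step 5: x=[6.7813 13.4571 19.3810 26.4639] v=[-2.1485 2.9297 1.3477 -1.1504]
Step 6: x=[5.6807 14.7340 20.3446 25.6180] v=[-2.2013 2.5538 1.9272 -1.6919]
Max displacement = 3.0391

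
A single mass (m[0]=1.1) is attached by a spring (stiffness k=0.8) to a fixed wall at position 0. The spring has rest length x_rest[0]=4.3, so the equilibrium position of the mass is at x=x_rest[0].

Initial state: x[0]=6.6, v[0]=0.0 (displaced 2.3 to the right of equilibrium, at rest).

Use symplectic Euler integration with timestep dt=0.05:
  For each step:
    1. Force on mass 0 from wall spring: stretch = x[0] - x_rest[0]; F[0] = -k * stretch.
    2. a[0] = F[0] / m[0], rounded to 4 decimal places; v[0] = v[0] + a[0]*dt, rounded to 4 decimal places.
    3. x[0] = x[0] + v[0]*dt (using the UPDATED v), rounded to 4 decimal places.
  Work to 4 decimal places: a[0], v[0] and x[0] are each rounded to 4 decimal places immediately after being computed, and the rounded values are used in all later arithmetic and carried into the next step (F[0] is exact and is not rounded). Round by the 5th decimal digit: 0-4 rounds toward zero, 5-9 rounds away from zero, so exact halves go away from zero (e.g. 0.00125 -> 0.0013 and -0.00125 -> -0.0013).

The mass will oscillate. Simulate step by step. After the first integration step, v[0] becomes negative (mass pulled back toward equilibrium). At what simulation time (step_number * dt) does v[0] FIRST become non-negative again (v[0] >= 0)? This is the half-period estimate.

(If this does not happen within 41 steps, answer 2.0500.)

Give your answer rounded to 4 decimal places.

Step 0: x=[6.6000] v=[0.0000]
Step 1: x=[6.5958] v=[-0.0836]
Step 2: x=[6.5874] v=[-0.1671]
Step 3: x=[6.5749] v=[-0.2503]
Step 4: x=[6.5583] v=[-0.3330]
Step 5: x=[6.5375] v=[-0.4151]
Step 6: x=[6.5127] v=[-0.4965]
Step 7: x=[6.4839] v=[-0.5770]
Step 8: x=[6.4511] v=[-0.6564]
Step 9: x=[6.4144] v=[-0.7346]
Step 10: x=[6.3738] v=[-0.8115]
Step 11: x=[6.3295] v=[-0.8869]
Step 12: x=[6.2815] v=[-0.9607]
Step 13: x=[6.2299] v=[-1.0328]
Step 14: x=[6.1748] v=[-1.1030]
Step 15: x=[6.1162] v=[-1.1712]
Step 16: x=[6.0543] v=[-1.2372]
Step 17: x=[5.9893] v=[-1.3010]
Step 18: x=[5.9212] v=[-1.3624]
Step 19: x=[5.8501] v=[-1.4214]
Step 20: x=[5.7762] v=[-1.4778]
Step 21: x=[5.6996] v=[-1.5315]
Step 22: x=[5.6205] v=[-1.5824]
Step 23: x=[5.5390] v=[-1.6304]
Step 24: x=[5.4552] v=[-1.6755]
Step 25: x=[5.3693] v=[-1.7175]
Step 26: x=[5.2815] v=[-1.7564]
Step 27: x=[5.1919] v=[-1.7921]
Step 28: x=[5.1007] v=[-1.8245]
Step 29: x=[5.0080] v=[-1.8536]
Step 30: x=[4.9140] v=[-1.8793]
Step 31: x=[4.8189] v=[-1.9016]
Step 32: x=[4.7229] v=[-1.9205]
Step 33: x=[4.6261] v=[-1.9359]
Step 34: x=[4.5287] v=[-1.9478]
Step 35: x=[4.4309] v=[-1.9561]
Step 36: x=[4.3329] v=[-1.9609]
Step 37: x=[4.2348] v=[-1.9621]
Step 38: x=[4.1368] v=[-1.9597]
Step 39: x=[4.0391] v=[-1.9538]
Step 40: x=[3.9419] v=[-1.9443]
Step 41: x=[3.8453] v=[-1.9313]
v[0] did not become non-negative within 41 steps; using fallback time=2.0500

Answer: 2.0500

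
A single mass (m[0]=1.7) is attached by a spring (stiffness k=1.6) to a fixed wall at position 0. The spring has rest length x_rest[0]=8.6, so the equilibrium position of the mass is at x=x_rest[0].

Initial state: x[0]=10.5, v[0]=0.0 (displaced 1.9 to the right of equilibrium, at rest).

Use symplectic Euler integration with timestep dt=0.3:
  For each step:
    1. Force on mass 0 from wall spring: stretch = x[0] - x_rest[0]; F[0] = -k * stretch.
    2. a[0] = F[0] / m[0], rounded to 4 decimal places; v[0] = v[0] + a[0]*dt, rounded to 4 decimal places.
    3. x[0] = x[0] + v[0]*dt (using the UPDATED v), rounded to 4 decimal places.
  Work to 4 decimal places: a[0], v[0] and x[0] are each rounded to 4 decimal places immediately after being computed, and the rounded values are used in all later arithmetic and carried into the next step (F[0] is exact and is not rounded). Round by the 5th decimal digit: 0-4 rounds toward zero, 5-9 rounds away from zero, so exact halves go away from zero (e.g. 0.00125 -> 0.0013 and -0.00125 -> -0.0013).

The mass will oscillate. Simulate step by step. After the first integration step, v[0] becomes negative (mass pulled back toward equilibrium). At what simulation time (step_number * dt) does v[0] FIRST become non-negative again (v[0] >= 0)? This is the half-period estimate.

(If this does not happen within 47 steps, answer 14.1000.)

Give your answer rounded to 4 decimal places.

Step 0: x=[10.5000] v=[0.0000]
Step 1: x=[10.3391] v=[-0.5365]
Step 2: x=[10.0309] v=[-1.0275]
Step 3: x=[9.6015] v=[-1.4315]
Step 4: x=[9.0872] v=[-1.7143]
Step 5: x=[8.5316] v=[-1.8519]
Step 6: x=[7.9818] v=[-1.8326]
Step 7: x=[7.4844] v=[-1.6581]
Step 8: x=[7.0815] v=[-1.3431]
Step 9: x=[6.8072] v=[-0.9143]
Step 10: x=[6.6848] v=[-0.4081]
Step 11: x=[6.7246] v=[0.1327]
First v>=0 after going negative at step 11, time=3.3000

Answer: 3.3000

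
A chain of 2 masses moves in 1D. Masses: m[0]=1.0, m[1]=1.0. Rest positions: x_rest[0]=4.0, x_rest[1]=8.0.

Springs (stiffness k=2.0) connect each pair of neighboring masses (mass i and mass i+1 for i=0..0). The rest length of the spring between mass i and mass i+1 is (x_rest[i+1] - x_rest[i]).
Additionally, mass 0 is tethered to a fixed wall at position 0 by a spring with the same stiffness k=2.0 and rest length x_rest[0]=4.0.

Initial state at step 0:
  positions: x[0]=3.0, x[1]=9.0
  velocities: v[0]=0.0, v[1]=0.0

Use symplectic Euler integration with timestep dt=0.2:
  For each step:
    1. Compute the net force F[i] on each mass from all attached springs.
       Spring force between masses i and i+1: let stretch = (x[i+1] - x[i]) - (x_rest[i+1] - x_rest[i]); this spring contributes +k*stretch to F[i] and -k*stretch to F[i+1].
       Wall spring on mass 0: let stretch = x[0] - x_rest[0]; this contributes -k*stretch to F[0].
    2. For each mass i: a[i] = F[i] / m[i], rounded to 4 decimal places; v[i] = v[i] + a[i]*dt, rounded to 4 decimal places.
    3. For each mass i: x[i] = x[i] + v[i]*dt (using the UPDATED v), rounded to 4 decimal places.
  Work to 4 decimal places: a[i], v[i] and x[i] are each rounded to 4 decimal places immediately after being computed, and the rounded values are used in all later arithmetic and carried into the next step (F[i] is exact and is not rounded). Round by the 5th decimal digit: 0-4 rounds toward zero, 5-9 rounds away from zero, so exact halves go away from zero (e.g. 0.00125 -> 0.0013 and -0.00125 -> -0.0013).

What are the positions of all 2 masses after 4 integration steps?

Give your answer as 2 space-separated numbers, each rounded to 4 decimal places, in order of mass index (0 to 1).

Answer: 4.7051 7.8348

Derivation:
Step 0: x=[3.0000 9.0000] v=[0.0000 0.0000]
Step 1: x=[3.2400 8.8400] v=[1.2000 -0.8000]
Step 2: x=[3.6688 8.5520] v=[2.1440 -1.4400]
Step 3: x=[4.1948 8.1933] v=[2.6298 -1.7933]
Step 4: x=[4.7051 7.8348] v=[2.5513 -1.7927]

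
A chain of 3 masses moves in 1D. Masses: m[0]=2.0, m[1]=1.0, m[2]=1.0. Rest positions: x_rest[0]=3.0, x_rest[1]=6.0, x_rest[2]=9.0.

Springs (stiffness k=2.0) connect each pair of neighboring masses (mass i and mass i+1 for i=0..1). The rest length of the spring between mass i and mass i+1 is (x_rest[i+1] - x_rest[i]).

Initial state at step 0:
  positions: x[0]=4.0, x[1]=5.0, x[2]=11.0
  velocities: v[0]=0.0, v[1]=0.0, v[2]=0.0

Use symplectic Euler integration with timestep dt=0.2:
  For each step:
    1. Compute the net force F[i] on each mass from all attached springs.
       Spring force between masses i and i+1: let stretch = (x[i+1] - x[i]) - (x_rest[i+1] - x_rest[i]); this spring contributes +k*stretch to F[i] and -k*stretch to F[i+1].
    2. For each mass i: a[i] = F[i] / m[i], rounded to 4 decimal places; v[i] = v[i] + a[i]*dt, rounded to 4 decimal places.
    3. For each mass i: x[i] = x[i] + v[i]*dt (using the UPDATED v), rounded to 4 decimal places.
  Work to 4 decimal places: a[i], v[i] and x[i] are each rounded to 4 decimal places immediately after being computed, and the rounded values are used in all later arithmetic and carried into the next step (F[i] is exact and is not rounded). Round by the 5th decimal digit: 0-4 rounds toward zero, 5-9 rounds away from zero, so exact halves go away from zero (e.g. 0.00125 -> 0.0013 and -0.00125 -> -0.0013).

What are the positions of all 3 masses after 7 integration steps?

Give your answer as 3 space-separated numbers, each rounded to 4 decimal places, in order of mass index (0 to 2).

Step 0: x=[4.0000 5.0000 11.0000] v=[0.0000 0.0000 0.0000]
Step 1: x=[3.9200 5.4000 10.7600] v=[-0.4000 2.0000 -1.2000]
Step 2: x=[3.7792 6.1104 10.3312] v=[-0.7040 3.5520 -2.1440]
Step 3: x=[3.6116 6.9720 9.8047] v=[-0.8378 4.3078 -2.6323]
Step 4: x=[3.4585 7.7913 9.2916] v=[-0.7657 4.0967 -2.5654]
Step 5: x=[3.3587 8.3840 8.8985] v=[-0.4991 2.9637 -1.9655]
Step 6: x=[3.3399 8.6159 8.7042] v=[-0.0940 1.1594 -0.9713]
Step 7: x=[3.4121 8.4328 8.7429] v=[0.3612 -0.9157 0.1934]

Answer: 3.4121 8.4328 8.7429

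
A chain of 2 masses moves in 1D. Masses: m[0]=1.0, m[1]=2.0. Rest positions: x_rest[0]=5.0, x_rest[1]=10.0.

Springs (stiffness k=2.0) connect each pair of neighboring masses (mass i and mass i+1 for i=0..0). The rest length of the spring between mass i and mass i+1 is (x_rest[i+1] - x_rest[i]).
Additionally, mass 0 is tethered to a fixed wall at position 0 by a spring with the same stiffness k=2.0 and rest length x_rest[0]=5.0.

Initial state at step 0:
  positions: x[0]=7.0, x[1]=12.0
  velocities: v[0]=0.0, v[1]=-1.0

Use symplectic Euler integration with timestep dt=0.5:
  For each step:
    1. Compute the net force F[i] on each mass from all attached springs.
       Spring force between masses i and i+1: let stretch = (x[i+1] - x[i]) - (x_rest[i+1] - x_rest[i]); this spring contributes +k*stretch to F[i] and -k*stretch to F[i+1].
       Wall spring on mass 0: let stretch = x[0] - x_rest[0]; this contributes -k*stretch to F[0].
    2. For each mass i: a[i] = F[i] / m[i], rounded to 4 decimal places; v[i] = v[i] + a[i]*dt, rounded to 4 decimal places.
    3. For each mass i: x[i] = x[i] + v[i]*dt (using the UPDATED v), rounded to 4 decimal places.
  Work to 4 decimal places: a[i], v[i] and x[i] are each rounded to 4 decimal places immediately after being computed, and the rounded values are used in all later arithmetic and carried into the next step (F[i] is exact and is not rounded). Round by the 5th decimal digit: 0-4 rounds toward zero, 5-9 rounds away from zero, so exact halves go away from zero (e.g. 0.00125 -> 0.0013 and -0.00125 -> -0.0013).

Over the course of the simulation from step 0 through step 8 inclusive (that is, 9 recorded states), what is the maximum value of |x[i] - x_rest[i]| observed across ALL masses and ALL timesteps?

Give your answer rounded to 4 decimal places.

Step 0: x=[7.0000 12.0000] v=[0.0000 -1.0000]
Step 1: x=[6.0000 11.5000] v=[-2.0000 -1.0000]
Step 2: x=[4.7500 10.8750] v=[-2.5000 -1.2500]
Step 3: x=[4.1875 9.9688] v=[-1.1250 -1.8125]
Step 4: x=[4.4219 8.8672] v=[0.4688 -2.2032]
Step 5: x=[4.6680 7.9043] v=[0.4922 -1.9259]
Step 6: x=[4.1983 7.3823] v=[-0.9395 -1.0441]
Step 7: x=[3.2214 7.3143] v=[-1.9538 -0.1361]
Step 8: x=[2.6803 7.4731] v=[-1.0823 0.3175]
Max displacement = 2.6857

Answer: 2.6857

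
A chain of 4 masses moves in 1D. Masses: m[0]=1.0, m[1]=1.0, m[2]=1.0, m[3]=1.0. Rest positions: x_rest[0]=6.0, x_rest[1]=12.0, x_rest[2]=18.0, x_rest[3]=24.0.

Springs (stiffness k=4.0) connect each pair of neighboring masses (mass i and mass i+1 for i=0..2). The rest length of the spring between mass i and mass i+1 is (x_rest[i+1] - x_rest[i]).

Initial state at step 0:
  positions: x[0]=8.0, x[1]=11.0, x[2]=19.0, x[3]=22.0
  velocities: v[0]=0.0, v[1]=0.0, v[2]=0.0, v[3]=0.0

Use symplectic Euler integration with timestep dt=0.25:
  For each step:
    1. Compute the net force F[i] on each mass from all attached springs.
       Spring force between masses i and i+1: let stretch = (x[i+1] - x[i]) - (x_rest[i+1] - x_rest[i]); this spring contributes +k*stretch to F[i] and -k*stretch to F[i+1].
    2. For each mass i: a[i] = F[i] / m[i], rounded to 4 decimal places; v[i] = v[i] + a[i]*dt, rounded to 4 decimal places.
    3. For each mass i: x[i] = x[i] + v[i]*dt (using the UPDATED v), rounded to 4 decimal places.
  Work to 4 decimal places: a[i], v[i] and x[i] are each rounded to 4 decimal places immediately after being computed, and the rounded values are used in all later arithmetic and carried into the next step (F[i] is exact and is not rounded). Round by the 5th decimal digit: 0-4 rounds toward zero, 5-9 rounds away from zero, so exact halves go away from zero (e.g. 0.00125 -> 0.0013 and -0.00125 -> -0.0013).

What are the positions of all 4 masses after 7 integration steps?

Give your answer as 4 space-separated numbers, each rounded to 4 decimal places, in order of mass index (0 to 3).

Answer: 5.1070 10.3805 19.6198 24.8932

Derivation:
Step 0: x=[8.0000 11.0000 19.0000 22.0000] v=[0.0000 0.0000 0.0000 0.0000]
Step 1: x=[7.2500 12.2500 17.7500 22.7500] v=[-3.0000 5.0000 -5.0000 3.0000]
Step 2: x=[6.2500 13.6250 16.3750 23.7500] v=[-4.0000 5.5000 -5.5000 4.0000]
Step 3: x=[5.5938 13.8438 16.1563 24.4063] v=[-2.6250 0.8750 -0.8750 2.6250]
Step 4: x=[5.5001 12.5782 17.4219 24.5001] v=[-0.3750 -5.0625 5.0625 0.3750]
Step 5: x=[5.6759 10.7540 19.2462 24.3243] v=[0.7031 -7.2969 7.2970 -0.7032]
Step 6: x=[5.6212 9.7833 20.2169 24.3790] v=[-0.2188 -3.8828 3.8829 0.2187]
Step 7: x=[5.1070 10.3805 19.6198 24.8932] v=[-2.0567 2.3887 -2.3886 2.0566]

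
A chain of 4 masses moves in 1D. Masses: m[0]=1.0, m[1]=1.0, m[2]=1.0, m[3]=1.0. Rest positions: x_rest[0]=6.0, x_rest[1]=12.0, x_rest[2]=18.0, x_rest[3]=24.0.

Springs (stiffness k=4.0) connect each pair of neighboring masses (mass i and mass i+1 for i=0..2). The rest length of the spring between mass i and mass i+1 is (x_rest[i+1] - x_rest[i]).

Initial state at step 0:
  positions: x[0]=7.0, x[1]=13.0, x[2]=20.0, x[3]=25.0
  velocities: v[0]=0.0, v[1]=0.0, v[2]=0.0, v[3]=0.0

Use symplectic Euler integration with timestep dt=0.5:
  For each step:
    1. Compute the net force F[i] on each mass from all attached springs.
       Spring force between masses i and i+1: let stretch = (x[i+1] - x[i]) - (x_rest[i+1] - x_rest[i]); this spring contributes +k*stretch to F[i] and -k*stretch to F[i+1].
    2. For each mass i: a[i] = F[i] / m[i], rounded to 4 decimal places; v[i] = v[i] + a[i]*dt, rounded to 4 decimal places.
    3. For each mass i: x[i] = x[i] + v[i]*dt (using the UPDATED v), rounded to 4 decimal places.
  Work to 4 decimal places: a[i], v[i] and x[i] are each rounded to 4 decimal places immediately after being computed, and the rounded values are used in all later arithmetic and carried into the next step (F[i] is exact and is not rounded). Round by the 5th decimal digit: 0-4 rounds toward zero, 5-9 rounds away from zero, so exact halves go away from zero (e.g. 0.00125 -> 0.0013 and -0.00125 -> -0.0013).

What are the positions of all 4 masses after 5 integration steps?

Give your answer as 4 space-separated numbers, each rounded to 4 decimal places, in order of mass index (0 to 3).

Step 0: x=[7.0000 13.0000 20.0000 25.0000] v=[0.0000 0.0000 0.0000 0.0000]
Step 1: x=[7.0000 14.0000 18.0000 26.0000] v=[0.0000 2.0000 -4.0000 2.0000]
Step 2: x=[8.0000 12.0000 20.0000 25.0000] v=[2.0000 -4.0000 4.0000 -2.0000]
Step 3: x=[7.0000 14.0000 19.0000 25.0000] v=[-2.0000 4.0000 -2.0000 0.0000]
Step 4: x=[7.0000 14.0000 19.0000 25.0000] v=[0.0000 0.0000 0.0000 0.0000]
Step 5: x=[8.0000 12.0000 20.0000 25.0000] v=[2.0000 -4.0000 2.0000 0.0000]

Answer: 8.0000 12.0000 20.0000 25.0000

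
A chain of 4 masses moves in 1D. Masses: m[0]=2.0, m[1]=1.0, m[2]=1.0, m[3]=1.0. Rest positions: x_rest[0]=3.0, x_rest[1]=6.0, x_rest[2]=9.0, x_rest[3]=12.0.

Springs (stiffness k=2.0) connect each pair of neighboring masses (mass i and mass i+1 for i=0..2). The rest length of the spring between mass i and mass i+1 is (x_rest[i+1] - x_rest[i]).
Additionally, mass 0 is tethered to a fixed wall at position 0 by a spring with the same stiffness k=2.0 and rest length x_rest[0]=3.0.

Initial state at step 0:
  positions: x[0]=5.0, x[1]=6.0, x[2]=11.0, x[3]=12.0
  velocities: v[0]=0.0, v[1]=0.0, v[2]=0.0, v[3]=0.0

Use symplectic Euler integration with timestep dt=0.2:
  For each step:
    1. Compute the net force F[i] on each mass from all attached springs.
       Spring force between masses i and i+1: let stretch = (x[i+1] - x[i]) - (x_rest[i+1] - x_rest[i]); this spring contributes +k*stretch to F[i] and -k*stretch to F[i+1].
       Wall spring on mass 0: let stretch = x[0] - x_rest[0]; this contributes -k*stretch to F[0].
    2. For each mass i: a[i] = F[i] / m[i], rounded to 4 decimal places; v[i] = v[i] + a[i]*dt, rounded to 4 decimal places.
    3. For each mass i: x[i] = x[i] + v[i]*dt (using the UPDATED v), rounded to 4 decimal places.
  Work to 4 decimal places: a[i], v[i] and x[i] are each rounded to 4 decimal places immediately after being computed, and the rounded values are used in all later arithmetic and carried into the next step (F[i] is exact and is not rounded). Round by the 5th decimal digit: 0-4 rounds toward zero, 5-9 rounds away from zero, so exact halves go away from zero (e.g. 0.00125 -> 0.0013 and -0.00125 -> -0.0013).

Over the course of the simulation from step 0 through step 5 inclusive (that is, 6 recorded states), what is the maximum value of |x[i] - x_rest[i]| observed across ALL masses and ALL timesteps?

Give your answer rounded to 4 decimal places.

Step 0: x=[5.0000 6.0000 11.0000 12.0000] v=[0.0000 0.0000 0.0000 0.0000]
Step 1: x=[4.8400 6.3200 10.6800 12.1600] v=[-0.8000 1.6000 -1.6000 0.8000]
Step 2: x=[4.5456 6.8704 10.1296 12.4416] v=[-1.4720 2.7520 -2.7520 1.4080]
Step 3: x=[4.1624 7.4956 9.5034 12.7782] v=[-1.9162 3.1258 -3.1309 1.6832]
Step 4: x=[3.7460 8.0147 8.9786 13.0929] v=[-2.0820 2.5956 -2.6241 1.5733]
Step 5: x=[3.3505 8.2694 8.7058 13.3184] v=[-1.9775 1.2737 -1.3639 1.1276]
Max displacement = 2.2694

Answer: 2.2694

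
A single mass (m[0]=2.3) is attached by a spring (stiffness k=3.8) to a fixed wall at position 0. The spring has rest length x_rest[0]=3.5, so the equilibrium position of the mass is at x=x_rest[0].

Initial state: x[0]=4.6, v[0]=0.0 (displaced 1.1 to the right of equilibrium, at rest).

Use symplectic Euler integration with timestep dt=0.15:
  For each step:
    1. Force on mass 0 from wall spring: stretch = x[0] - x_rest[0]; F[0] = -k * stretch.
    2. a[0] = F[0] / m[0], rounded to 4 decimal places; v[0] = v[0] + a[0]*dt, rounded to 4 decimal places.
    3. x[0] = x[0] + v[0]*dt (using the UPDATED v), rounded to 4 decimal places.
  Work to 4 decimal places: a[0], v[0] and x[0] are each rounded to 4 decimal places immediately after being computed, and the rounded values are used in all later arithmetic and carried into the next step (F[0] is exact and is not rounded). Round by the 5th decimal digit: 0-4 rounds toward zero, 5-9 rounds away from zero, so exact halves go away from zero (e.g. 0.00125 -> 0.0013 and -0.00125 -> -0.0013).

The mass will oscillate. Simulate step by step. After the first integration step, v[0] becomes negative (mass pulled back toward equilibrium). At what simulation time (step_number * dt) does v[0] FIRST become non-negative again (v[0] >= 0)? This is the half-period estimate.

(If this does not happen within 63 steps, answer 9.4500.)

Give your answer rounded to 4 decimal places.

Answer: 2.5500

Derivation:
Step 0: x=[4.6000] v=[0.0000]
Step 1: x=[4.5591] v=[-0.2726]
Step 2: x=[4.4788] v=[-0.5351]
Step 3: x=[4.3621] v=[-0.7777]
Step 4: x=[4.2134] v=[-0.9913]
Step 5: x=[4.0382] v=[-1.1681]
Step 6: x=[3.8430] v=[-1.3015]
Step 7: x=[3.6350] v=[-1.3865]
Step 8: x=[3.4220] v=[-1.4200]
Step 9: x=[3.2119] v=[-1.4007]
Step 10: x=[3.0125] v=[-1.3293]
Step 11: x=[2.8312] v=[-1.2085]
Step 12: x=[2.6748] v=[-1.0428]
Step 13: x=[2.5491] v=[-0.8383]
Step 14: x=[2.4587] v=[-0.6026]
Step 15: x=[2.4070] v=[-0.3445]
Step 16: x=[2.3960] v=[-0.0736]
Step 17: x=[2.4260] v=[0.2000]
First v>=0 after going negative at step 17, time=2.5500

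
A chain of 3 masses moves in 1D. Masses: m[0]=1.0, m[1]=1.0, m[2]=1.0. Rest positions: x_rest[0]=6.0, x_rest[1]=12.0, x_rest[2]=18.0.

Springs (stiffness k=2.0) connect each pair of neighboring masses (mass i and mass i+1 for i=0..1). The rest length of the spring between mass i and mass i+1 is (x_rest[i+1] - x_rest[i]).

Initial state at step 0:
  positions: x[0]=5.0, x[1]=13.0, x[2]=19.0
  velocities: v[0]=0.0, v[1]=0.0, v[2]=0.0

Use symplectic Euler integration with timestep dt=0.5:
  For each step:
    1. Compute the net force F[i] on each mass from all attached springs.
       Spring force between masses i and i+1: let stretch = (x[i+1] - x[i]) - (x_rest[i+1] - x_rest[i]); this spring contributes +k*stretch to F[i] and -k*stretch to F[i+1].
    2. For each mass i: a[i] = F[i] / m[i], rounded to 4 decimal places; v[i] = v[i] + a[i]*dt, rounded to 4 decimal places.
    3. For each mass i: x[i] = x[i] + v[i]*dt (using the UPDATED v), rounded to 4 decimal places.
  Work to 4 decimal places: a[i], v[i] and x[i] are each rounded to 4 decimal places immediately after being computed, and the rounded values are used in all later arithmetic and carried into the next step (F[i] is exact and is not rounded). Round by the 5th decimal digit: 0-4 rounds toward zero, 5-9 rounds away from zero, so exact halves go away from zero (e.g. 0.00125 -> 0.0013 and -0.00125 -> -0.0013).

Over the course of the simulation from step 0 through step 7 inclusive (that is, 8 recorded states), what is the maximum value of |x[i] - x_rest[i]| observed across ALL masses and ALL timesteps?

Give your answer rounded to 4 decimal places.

Step 0: x=[5.0000 13.0000 19.0000] v=[0.0000 0.0000 0.0000]
Step 1: x=[6.0000 12.0000 19.0000] v=[2.0000 -2.0000 0.0000]
Step 2: x=[7.0000 11.5000 18.5000] v=[2.0000 -1.0000 -1.0000]
Step 3: x=[7.2500 12.2500 17.5000] v=[0.5000 1.5000 -2.0000]
Step 4: x=[7.0000 13.1250 16.8750] v=[-0.5000 1.7500 -1.2500]
Step 5: x=[6.8125 12.8125 17.3750] v=[-0.3750 -0.6250 1.0000]
Step 6: x=[6.6250 11.7813 18.5938] v=[-0.3750 -2.0625 2.4375]
Step 7: x=[6.0157 11.5782 19.4063] v=[-1.2187 -0.4063 1.6250]
Max displacement = 1.4063

Answer: 1.4063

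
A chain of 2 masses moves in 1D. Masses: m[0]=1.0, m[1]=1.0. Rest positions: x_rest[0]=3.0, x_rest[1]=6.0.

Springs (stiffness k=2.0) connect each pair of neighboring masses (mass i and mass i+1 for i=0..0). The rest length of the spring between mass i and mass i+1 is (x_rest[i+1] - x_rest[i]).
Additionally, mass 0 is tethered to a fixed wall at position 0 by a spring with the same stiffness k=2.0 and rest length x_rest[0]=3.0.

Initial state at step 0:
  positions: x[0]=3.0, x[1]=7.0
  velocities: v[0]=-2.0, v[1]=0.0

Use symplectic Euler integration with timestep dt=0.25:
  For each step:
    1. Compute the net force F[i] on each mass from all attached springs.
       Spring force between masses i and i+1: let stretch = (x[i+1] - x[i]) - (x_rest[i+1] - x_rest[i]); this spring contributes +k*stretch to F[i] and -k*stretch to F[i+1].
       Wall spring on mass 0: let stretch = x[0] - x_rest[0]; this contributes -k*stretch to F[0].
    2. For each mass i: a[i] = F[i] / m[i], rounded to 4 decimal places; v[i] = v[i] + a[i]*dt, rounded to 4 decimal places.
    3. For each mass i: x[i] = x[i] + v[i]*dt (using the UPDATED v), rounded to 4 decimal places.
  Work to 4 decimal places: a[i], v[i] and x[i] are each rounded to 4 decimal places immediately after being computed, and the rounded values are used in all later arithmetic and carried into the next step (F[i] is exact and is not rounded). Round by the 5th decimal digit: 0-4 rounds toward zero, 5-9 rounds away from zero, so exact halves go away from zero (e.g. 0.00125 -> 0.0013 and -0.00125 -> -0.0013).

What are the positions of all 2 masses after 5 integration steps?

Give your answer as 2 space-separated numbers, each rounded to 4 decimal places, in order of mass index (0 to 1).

Step 0: x=[3.0000 7.0000] v=[-2.0000 0.0000]
Step 1: x=[2.6250 6.8750] v=[-1.5000 -0.5000]
Step 2: x=[2.4531 6.5938] v=[-0.6875 -1.1250]
Step 3: x=[2.4922 6.1700] v=[0.1563 -1.6954]
Step 4: x=[2.6795 5.6614] v=[0.7491 -2.0343]
Step 5: x=[2.9046 5.1551] v=[0.9003 -2.0253]

Answer: 2.9046 5.1551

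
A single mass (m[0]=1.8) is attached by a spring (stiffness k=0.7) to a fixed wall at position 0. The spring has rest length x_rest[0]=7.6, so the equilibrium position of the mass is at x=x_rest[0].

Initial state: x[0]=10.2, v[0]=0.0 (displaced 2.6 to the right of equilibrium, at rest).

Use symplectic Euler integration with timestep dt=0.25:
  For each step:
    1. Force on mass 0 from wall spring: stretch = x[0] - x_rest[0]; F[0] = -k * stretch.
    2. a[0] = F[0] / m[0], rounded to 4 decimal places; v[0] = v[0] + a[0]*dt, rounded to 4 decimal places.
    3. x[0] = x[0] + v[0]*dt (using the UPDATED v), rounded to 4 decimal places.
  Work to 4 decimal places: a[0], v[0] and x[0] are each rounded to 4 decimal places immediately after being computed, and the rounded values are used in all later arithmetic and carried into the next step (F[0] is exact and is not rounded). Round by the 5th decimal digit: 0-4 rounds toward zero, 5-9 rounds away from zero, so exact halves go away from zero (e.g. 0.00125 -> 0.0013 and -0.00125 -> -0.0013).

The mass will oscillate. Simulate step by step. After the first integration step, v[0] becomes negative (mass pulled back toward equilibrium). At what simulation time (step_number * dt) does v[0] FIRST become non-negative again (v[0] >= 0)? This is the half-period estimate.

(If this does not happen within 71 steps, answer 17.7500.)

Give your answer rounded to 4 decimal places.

Step 0: x=[10.2000] v=[0.0000]
Step 1: x=[10.1368] v=[-0.2528]
Step 2: x=[10.0120] v=[-0.4994]
Step 3: x=[9.8285] v=[-0.7339]
Step 4: x=[9.5909] v=[-0.9506]
Step 5: x=[9.3049] v=[-1.1442]
Step 6: x=[8.9774] v=[-1.3100]
Step 7: x=[8.6164] v=[-1.4439]
Step 8: x=[8.2307] v=[-1.5427]
Step 9: x=[7.8297] v=[-1.6040]
Step 10: x=[7.4231] v=[-1.6263]
Step 11: x=[7.0208] v=[-1.6091]
Step 12: x=[6.6326] v=[-1.5528]
Step 13: x=[6.2679] v=[-1.4588]
Step 14: x=[5.9356] v=[-1.3293]
Step 15: x=[5.6437] v=[-1.1675]
Step 16: x=[5.3994] v=[-0.9773]
Step 17: x=[5.2086] v=[-0.7634]
Step 18: x=[5.0759] v=[-0.5309]
Step 19: x=[5.0045] v=[-0.2855]
Step 20: x=[4.9962] v=[-0.0332]
Step 21: x=[5.0512] v=[0.2200]
First v>=0 after going negative at step 21, time=5.2500

Answer: 5.2500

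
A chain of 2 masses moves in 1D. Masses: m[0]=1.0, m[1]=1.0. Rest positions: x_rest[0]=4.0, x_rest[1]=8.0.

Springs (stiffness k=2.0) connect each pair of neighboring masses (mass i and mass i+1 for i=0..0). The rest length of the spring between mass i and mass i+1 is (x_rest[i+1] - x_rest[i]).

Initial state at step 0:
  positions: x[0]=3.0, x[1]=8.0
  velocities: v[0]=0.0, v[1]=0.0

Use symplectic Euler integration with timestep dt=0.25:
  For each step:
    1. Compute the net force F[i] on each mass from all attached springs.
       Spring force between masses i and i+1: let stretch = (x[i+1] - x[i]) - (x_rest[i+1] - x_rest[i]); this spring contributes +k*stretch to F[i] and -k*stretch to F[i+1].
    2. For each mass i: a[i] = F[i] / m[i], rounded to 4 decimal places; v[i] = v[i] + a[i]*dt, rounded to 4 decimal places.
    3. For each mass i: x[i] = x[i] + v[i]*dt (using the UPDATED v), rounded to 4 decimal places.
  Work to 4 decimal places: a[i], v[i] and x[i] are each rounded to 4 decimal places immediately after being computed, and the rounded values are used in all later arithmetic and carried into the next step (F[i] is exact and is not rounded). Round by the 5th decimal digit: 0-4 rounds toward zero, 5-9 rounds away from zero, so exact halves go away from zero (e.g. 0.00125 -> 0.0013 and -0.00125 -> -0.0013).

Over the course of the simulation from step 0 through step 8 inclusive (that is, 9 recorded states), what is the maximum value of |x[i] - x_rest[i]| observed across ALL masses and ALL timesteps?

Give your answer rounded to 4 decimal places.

Answer: 1.0110

Derivation:
Step 0: x=[3.0000 8.0000] v=[0.0000 0.0000]
Step 1: x=[3.1250 7.8750] v=[0.5000 -0.5000]
Step 2: x=[3.3438 7.6563] v=[0.8750 -0.8750]
Step 3: x=[3.6016 7.3985] v=[1.0313 -1.0313]
Step 4: x=[3.8341 7.1661] v=[0.9298 -0.9298]
Step 5: x=[3.9831 7.0172] v=[0.5958 -0.5958]
Step 6: x=[4.0113 6.9890] v=[0.1129 -0.1129]
Step 7: x=[3.9117 7.0886] v=[-0.3983 0.3983]
Step 8: x=[3.7092 7.2911] v=[-0.8099 0.8099]
Max displacement = 1.0110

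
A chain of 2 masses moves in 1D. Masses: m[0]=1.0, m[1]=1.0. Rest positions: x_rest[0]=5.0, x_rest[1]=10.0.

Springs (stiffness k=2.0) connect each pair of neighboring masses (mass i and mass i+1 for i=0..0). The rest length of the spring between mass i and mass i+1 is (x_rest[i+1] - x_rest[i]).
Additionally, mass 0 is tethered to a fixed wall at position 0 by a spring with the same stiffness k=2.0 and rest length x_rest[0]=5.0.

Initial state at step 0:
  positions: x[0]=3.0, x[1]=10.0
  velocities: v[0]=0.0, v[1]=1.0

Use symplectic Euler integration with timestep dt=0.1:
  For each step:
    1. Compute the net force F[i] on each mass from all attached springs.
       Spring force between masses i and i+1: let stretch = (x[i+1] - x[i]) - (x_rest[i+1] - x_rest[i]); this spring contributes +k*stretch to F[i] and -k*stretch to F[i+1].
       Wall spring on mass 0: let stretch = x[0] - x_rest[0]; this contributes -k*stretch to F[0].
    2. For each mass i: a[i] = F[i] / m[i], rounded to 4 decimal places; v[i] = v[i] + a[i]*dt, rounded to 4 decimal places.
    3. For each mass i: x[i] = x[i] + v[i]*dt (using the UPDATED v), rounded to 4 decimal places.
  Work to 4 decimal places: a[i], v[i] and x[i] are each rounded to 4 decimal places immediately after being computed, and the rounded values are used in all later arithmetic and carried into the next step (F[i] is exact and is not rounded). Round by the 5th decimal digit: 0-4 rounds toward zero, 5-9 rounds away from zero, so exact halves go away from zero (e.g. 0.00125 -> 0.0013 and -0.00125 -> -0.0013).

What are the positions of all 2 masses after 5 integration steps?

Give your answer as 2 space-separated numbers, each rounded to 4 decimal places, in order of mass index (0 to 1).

Answer: 4.1033 9.9421

Derivation:
Step 0: x=[3.0000 10.0000] v=[0.0000 1.0000]
Step 1: x=[3.0800 10.0600] v=[0.8000 0.6000]
Step 2: x=[3.2380 10.0804] v=[1.5800 0.2040]
Step 3: x=[3.4681 10.0640] v=[2.3009 -0.1645]
Step 4: x=[3.7608 10.0156] v=[2.9265 -0.4837]
Step 5: x=[4.1033 9.9421] v=[3.4253 -0.7347]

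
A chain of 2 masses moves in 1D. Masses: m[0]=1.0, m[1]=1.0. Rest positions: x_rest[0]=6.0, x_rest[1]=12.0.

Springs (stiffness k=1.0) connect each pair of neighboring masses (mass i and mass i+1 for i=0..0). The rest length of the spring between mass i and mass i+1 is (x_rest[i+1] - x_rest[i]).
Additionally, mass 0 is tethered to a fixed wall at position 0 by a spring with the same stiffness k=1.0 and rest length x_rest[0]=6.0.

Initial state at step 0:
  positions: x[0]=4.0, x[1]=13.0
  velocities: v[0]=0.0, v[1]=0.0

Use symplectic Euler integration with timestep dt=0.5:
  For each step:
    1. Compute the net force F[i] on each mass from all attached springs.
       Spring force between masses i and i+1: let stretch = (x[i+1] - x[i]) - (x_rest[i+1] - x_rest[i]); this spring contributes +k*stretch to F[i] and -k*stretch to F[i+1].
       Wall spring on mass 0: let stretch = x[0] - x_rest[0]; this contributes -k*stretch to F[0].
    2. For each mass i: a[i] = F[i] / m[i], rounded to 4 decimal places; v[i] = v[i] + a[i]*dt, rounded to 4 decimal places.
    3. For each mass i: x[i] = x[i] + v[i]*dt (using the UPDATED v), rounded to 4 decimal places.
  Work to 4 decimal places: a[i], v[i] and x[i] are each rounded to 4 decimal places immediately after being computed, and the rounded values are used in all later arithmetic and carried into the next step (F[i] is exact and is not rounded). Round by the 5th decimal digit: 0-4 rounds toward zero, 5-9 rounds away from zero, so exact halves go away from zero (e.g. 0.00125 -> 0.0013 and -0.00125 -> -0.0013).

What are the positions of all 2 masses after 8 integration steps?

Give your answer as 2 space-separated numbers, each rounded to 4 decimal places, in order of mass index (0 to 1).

Step 0: x=[4.0000 13.0000] v=[0.0000 0.0000]
Step 1: x=[5.2500 12.2500] v=[2.5000 -1.5000]
Step 2: x=[6.9375 11.2500] v=[3.3750 -2.0000]
Step 3: x=[7.9688 10.6719] v=[2.0625 -1.1563]
Step 4: x=[7.6836 10.9180] v=[-0.5704 0.4922]
Step 5: x=[6.2861 11.8555] v=[-2.7950 1.8750]
Step 6: x=[4.7094 12.9007] v=[-3.1534 2.0903]
Step 7: x=[4.0032 13.3981] v=[-1.4125 0.9947]
Step 8: x=[4.6449 13.0467] v=[1.2834 -0.7028]

Answer: 4.6449 13.0467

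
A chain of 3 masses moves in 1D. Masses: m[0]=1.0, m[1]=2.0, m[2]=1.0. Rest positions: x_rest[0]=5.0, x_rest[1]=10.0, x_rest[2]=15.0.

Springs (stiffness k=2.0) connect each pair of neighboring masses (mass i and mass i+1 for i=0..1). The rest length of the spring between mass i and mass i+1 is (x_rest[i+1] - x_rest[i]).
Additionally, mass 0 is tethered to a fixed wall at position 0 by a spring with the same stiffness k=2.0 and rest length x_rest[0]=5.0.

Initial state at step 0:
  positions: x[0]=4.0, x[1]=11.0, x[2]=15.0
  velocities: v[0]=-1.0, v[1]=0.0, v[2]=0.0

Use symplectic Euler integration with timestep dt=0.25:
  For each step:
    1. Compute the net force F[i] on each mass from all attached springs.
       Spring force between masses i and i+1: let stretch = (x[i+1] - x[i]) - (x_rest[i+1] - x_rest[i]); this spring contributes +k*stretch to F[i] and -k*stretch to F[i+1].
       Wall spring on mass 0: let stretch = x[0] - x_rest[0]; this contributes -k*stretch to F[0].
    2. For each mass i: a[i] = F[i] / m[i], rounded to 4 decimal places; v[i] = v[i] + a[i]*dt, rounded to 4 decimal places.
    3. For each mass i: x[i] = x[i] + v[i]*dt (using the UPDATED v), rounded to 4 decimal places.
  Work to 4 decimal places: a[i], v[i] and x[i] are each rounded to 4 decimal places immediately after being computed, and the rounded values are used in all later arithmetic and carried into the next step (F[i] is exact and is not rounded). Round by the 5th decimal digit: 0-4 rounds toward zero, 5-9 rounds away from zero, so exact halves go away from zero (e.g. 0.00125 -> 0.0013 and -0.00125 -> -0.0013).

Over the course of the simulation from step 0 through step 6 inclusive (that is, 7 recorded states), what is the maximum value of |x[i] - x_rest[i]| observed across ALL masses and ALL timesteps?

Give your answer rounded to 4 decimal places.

Answer: 1.1166

Derivation:
Step 0: x=[4.0000 11.0000 15.0000] v=[-1.0000 0.0000 0.0000]
Step 1: x=[4.1250 10.8125 15.1250] v=[0.5000 -0.7500 0.5000]
Step 2: x=[4.5703 10.4766 15.3360] v=[1.7813 -1.3438 0.8438]
Step 3: x=[5.1826 10.0752 15.5645] v=[2.4493 -1.6055 0.9141]
Step 4: x=[5.7587 9.7111 15.7319] v=[2.3043 -1.4563 0.6695]
Step 5: x=[6.1090 9.4763 15.7717] v=[1.4012 -0.9392 0.1591]
Step 6: x=[6.1166 9.4245 15.6496] v=[0.0304 -0.2072 -0.4886]
Max displacement = 1.1166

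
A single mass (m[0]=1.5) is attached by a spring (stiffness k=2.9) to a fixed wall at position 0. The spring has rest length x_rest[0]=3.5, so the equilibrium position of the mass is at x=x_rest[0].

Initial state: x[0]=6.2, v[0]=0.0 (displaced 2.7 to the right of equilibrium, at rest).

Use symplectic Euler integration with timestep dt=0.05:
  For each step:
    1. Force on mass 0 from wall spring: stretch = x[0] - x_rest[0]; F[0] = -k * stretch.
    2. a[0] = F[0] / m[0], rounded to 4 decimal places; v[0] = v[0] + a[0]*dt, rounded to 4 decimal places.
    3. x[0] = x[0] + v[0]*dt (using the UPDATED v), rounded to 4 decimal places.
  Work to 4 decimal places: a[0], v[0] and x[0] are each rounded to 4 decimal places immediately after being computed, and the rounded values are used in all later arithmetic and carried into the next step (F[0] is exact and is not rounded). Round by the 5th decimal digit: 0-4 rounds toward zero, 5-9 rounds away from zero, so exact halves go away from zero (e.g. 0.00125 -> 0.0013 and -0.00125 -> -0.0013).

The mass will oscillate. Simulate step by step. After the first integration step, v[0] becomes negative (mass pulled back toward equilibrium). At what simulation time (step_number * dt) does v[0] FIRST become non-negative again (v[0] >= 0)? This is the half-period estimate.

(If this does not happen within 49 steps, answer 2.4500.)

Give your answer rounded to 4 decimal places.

Answer: 2.3000

Derivation:
Step 0: x=[6.2000] v=[0.0000]
Step 1: x=[6.1870] v=[-0.2610]
Step 2: x=[6.1610] v=[-0.5207]
Step 3: x=[6.1221] v=[-0.7779]
Step 4: x=[6.0705] v=[-1.0314]
Step 5: x=[6.0065] v=[-1.2799]
Step 6: x=[5.9304] v=[-1.5222]
Step 7: x=[5.8425] v=[-1.7571]
Step 8: x=[5.7433] v=[-1.9835]
Step 9: x=[5.6333] v=[-2.2004]
Step 10: x=[5.5130] v=[-2.4066]
Step 11: x=[5.3829] v=[-2.6012]
Step 12: x=[5.2437] v=[-2.7832]
Step 13: x=[5.0961] v=[-2.9518]
Step 14: x=[4.9408] v=[-3.1061]
Step 15: x=[4.7785] v=[-3.2454]
Step 16: x=[4.6101] v=[-3.3690]
Step 17: x=[4.4363] v=[-3.4763]
Step 18: x=[4.2580] v=[-3.5668]
Step 19: x=[4.0760] v=[-3.6401]
Step 20: x=[3.8912] v=[-3.6958]
Step 21: x=[3.7045] v=[-3.7336]
Step 22: x=[3.5168] v=[-3.7534]
Step 23: x=[3.3291] v=[-3.7550]
Step 24: x=[3.1422] v=[-3.7385]
Step 25: x=[2.9570] v=[-3.7039]
Step 26: x=[2.7744] v=[-3.6514]
Step 27: x=[2.5953] v=[-3.5813]
Step 28: x=[2.4206] v=[-3.4938]
Step 29: x=[2.2511] v=[-3.3895]
Step 30: x=[2.0877] v=[-3.2688]
Step 31: x=[1.9311] v=[-3.1323]
Step 32: x=[1.7821] v=[-2.9806]
Step 33: x=[1.6414] v=[-2.8145]
Step 34: x=[1.5097] v=[-2.6348]
Step 35: x=[1.3876] v=[-2.4424]
Step 36: x=[1.2757] v=[-2.2382]
Step 37: x=[1.1745] v=[-2.0232]
Step 38: x=[1.0846] v=[-1.7984]
Step 39: x=[1.0064] v=[-1.5649]
Step 40: x=[0.9402] v=[-1.3239]
Step 41: x=[0.8864] v=[-1.0765]
Step 42: x=[0.8452] v=[-0.8239]
Step 43: x=[0.8168] v=[-0.5673]
Step 44: x=[0.8014] v=[-0.3079]
Step 45: x=[0.7991] v=[-0.0470]
Step 46: x=[0.8098] v=[0.2141]
First v>=0 after going negative at step 46, time=2.3000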